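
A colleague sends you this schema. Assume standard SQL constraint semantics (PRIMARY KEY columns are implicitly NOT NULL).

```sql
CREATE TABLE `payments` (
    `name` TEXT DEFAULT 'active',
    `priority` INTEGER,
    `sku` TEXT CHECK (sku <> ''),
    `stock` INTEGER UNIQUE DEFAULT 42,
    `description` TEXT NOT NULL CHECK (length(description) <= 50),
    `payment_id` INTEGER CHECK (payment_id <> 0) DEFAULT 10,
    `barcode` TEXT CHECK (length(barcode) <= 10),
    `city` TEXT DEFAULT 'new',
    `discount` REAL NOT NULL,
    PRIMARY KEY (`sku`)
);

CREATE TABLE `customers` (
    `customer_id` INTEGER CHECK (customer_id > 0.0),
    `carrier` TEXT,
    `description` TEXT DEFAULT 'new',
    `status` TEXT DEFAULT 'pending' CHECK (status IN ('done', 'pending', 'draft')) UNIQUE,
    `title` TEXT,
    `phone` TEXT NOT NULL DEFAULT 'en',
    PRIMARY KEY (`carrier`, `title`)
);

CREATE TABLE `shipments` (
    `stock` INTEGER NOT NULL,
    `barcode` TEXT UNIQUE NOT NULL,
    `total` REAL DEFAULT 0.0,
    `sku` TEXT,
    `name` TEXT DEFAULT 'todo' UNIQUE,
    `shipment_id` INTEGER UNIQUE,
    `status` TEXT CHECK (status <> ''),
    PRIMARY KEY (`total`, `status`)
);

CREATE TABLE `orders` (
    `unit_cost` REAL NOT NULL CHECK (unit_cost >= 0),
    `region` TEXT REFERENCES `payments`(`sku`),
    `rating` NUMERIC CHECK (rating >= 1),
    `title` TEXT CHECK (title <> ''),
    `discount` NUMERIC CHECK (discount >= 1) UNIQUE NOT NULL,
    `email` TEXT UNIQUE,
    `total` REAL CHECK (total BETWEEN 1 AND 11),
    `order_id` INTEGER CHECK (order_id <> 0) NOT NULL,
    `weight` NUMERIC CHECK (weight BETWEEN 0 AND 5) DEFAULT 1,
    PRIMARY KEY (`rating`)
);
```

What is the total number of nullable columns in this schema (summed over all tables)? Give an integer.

17

payments: 6 nullable (name, priority, stock, payment_id, barcode, city — PK (sku) and explicit NOT NULL columns excluded).
customers: 3 nullable (customer_id, description, status — PK (carrier, title) and explicit NOT NULL columns excluded).
shipments: 3 nullable (sku, name, shipment_id — PK (total, status) and explicit NOT NULL columns excluded).
orders: 5 nullable (region, title, email, total, weight — PK (rating) and explicit NOT NULL columns excluded).
Total: 6 + 3 + 3 + 5 = 17.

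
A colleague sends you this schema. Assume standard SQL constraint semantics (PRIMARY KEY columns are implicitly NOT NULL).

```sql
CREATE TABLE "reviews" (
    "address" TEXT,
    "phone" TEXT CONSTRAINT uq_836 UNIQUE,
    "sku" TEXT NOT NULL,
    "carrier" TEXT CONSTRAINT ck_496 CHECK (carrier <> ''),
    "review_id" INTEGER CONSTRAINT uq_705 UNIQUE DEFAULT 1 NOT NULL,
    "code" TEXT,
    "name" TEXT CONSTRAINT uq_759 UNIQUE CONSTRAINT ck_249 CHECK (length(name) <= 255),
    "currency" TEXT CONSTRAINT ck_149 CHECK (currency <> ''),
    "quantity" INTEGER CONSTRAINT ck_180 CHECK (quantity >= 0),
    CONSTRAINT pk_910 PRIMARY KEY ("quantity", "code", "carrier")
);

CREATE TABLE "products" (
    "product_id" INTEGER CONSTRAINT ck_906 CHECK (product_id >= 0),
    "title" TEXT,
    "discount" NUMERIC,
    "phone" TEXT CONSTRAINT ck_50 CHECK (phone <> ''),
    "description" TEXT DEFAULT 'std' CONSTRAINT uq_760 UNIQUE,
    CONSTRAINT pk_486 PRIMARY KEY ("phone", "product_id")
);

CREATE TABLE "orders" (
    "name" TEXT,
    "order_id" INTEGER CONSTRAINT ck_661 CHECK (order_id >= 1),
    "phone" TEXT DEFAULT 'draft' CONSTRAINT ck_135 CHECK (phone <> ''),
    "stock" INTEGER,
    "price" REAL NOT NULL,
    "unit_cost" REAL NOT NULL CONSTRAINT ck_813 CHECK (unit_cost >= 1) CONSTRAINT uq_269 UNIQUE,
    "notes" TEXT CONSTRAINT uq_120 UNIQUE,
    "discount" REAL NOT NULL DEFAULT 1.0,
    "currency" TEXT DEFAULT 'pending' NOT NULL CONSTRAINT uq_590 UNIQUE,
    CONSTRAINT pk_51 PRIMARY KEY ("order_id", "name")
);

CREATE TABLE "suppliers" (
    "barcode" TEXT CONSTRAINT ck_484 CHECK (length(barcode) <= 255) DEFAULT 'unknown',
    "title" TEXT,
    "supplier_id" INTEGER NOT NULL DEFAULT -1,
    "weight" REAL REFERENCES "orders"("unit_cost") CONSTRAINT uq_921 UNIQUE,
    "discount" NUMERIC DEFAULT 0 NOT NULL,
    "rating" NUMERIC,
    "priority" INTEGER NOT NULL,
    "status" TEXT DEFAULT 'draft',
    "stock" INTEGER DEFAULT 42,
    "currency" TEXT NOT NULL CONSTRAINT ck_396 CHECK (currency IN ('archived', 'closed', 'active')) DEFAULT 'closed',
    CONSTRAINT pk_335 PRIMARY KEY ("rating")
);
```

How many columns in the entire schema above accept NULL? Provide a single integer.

15

reviews: 4 nullable (address, phone, name, currency — PK (quantity, code, carrier) and explicit NOT NULL columns excluded).
products: 3 nullable (title, discount, description — PK (phone, product_id) and explicit NOT NULL columns excluded).
orders: 3 nullable (phone, stock, notes — PK (order_id, name) and explicit NOT NULL columns excluded).
suppliers: 5 nullable (barcode, title, weight, status, stock — PK (rating) and explicit NOT NULL columns excluded).
Total: 4 + 3 + 3 + 5 = 15.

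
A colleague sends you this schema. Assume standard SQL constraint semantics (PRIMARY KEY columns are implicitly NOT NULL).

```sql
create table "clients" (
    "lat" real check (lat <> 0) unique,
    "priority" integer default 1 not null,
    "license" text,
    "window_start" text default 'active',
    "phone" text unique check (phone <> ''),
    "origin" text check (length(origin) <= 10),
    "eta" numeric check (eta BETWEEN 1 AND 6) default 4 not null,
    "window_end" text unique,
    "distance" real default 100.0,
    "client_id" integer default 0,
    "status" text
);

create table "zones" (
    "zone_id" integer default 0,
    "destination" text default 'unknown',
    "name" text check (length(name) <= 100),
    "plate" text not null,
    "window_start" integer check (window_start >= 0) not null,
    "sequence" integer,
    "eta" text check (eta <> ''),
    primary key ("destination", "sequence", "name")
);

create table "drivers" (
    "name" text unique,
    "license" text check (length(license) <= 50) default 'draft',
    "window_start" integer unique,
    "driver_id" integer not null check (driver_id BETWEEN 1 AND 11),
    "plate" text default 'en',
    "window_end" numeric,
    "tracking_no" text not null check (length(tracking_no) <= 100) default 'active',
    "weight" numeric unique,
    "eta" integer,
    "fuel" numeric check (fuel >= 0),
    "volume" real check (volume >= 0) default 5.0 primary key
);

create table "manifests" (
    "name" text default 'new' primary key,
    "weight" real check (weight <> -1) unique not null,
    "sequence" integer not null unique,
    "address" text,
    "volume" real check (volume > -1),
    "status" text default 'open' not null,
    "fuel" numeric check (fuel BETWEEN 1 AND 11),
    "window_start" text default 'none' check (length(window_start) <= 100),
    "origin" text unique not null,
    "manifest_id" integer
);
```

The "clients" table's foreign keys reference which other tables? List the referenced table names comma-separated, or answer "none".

none

No column in clients has a REFERENCES clause.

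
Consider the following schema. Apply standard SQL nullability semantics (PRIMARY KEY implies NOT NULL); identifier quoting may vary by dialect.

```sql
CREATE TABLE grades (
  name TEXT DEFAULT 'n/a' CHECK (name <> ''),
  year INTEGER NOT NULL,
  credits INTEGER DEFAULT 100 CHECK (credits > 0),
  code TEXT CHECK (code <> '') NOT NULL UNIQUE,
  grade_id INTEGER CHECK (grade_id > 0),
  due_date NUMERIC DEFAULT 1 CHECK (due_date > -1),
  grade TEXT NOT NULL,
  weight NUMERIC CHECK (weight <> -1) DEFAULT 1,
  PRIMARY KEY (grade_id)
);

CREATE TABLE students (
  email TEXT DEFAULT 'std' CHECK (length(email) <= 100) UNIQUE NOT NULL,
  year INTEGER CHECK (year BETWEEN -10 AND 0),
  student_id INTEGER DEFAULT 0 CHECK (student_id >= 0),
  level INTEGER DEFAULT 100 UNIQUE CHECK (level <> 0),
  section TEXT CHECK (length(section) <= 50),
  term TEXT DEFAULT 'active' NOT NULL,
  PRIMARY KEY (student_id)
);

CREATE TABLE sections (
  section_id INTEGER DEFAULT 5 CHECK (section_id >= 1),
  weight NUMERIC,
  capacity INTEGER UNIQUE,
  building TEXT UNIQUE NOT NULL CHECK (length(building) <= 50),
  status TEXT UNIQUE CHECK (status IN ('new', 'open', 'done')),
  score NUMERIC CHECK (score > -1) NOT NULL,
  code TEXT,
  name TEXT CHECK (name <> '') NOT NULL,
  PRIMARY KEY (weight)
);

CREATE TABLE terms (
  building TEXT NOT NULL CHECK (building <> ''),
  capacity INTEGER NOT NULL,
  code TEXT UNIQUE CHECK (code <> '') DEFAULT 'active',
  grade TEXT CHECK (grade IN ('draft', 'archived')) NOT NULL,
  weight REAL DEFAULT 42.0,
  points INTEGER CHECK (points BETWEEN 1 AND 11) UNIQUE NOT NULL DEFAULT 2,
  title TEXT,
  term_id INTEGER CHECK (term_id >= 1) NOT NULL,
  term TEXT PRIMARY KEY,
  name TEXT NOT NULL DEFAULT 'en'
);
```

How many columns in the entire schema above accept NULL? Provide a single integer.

grades: 4 nullable (name, credits, due_date, weight — PK (grade_id) and explicit NOT NULL columns excluded).
students: 3 nullable (year, level, section — PK (student_id) and explicit NOT NULL columns excluded).
sections: 4 nullable (section_id, capacity, status, code — PK (weight) and explicit NOT NULL columns excluded).
terms: 3 nullable (code, weight, title — PK (term) and explicit NOT NULL columns excluded).
Total: 4 + 3 + 4 + 3 = 14.

14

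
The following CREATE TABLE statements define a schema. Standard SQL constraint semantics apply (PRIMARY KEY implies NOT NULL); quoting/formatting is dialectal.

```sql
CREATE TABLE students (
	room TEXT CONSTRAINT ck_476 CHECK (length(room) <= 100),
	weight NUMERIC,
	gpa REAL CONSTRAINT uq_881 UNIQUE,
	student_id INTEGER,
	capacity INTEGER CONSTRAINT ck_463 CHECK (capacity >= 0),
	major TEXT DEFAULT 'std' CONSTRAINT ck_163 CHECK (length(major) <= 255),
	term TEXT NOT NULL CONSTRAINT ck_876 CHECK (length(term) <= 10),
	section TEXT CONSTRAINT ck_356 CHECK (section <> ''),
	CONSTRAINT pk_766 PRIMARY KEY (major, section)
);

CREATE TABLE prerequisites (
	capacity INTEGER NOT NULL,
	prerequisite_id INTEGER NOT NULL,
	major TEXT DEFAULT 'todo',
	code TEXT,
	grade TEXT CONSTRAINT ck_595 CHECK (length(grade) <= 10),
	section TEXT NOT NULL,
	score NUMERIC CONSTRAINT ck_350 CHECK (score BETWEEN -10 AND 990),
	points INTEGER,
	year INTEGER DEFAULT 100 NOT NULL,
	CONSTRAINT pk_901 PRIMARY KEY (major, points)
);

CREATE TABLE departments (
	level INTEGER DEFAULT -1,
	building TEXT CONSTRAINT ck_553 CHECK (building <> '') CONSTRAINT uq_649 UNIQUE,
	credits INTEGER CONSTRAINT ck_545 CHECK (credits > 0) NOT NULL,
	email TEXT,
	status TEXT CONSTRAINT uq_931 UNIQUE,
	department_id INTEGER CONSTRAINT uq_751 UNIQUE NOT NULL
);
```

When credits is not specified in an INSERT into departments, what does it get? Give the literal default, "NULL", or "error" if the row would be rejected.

error

credits has no DEFAULT clause.
Omitting it would insert NULL, but it is declared NOT NULL, so the INSERT fails.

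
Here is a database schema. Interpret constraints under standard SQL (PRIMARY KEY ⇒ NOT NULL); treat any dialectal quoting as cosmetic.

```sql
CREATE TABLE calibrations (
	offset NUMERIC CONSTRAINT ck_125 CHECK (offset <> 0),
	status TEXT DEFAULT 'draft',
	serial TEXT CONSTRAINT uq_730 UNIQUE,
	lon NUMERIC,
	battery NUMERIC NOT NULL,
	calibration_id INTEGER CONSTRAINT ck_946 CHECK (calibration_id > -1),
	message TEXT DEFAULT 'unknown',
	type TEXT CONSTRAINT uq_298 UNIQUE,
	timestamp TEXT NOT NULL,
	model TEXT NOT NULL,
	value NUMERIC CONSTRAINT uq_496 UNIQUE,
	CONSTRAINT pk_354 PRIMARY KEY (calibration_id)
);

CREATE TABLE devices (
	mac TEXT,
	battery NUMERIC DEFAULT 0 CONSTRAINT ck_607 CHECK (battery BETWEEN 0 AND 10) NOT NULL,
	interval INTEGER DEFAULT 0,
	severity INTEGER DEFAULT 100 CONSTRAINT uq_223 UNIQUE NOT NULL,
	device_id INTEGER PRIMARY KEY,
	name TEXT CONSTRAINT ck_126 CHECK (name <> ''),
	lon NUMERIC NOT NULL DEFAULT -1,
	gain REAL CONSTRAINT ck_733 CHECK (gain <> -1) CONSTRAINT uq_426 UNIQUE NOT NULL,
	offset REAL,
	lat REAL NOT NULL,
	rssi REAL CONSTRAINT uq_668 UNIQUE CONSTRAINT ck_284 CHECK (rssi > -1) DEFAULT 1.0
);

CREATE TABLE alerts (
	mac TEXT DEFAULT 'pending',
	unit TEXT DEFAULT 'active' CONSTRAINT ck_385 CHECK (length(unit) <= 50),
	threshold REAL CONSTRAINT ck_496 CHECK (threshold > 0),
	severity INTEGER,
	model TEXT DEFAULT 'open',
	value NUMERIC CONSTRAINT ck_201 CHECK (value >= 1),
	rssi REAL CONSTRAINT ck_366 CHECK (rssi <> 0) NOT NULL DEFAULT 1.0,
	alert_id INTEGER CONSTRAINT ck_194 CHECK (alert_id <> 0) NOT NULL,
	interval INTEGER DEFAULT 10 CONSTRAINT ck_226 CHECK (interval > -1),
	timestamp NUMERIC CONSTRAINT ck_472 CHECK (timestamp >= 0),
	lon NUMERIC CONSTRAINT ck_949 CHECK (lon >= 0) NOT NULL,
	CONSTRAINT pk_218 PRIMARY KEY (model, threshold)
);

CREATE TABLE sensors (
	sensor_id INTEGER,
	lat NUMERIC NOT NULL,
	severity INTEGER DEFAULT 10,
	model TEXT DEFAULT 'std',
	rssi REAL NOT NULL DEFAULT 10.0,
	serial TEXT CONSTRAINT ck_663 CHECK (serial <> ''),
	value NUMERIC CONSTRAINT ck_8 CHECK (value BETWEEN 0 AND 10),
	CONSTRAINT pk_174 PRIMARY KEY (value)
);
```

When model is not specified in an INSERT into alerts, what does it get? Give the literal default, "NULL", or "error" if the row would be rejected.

model has an explicit DEFAULT 'open'.
When the column is omitted from an INSERT, that default is used.

'open'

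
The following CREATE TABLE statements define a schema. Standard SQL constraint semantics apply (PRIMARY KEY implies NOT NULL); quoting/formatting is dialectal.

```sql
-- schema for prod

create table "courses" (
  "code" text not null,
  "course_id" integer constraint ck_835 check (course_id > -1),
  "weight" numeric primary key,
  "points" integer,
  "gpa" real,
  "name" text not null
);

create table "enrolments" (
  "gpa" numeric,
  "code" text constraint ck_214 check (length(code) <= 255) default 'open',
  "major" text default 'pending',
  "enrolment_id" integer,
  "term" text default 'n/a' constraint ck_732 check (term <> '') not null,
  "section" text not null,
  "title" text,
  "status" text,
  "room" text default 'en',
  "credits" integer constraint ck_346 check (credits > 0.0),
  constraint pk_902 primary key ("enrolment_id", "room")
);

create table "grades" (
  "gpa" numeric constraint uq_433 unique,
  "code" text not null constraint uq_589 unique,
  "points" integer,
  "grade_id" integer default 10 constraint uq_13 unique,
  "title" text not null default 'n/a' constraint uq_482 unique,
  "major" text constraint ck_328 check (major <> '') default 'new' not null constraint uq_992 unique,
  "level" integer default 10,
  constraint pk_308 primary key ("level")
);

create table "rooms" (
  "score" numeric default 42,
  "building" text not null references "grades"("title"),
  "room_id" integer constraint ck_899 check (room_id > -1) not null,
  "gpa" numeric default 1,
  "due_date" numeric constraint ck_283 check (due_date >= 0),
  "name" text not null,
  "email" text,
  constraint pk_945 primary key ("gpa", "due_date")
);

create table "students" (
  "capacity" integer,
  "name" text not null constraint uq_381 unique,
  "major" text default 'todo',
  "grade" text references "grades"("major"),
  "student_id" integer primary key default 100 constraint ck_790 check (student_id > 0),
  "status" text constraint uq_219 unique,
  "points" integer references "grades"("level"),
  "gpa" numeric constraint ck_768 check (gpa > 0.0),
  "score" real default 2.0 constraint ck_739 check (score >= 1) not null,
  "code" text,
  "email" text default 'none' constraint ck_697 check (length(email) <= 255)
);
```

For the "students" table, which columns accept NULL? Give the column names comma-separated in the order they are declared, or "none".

capacity, major, grade, status, points, gpa, code, email

- capacity: no NOT NULL constraint applies → nullable.
- name: declared NOT NULL → not nullable.
- major: DEFAULT only fills an omitted column; an explicit NULL is still allowed → nullable.
- grade: a foreign key column may be NULL unless separately constrained → nullable.
- student_id: part of the PRIMARY KEY, which implies NOT NULL → not nullable.
- status: UNIQUE does not imply NOT NULL → nullable.
- points: a foreign key column may be NULL unless separately constrained → nullable.
- gpa: CHECK does not forbid NULL (a CHECK constraint passes when its expression is NULL) → nullable.
- score: declared NOT NULL → not nullable.
- code: no NOT NULL constraint applies → nullable.
- email: CHECK does not forbid NULL (a CHECK constraint passes when its expression is NULL) → nullable.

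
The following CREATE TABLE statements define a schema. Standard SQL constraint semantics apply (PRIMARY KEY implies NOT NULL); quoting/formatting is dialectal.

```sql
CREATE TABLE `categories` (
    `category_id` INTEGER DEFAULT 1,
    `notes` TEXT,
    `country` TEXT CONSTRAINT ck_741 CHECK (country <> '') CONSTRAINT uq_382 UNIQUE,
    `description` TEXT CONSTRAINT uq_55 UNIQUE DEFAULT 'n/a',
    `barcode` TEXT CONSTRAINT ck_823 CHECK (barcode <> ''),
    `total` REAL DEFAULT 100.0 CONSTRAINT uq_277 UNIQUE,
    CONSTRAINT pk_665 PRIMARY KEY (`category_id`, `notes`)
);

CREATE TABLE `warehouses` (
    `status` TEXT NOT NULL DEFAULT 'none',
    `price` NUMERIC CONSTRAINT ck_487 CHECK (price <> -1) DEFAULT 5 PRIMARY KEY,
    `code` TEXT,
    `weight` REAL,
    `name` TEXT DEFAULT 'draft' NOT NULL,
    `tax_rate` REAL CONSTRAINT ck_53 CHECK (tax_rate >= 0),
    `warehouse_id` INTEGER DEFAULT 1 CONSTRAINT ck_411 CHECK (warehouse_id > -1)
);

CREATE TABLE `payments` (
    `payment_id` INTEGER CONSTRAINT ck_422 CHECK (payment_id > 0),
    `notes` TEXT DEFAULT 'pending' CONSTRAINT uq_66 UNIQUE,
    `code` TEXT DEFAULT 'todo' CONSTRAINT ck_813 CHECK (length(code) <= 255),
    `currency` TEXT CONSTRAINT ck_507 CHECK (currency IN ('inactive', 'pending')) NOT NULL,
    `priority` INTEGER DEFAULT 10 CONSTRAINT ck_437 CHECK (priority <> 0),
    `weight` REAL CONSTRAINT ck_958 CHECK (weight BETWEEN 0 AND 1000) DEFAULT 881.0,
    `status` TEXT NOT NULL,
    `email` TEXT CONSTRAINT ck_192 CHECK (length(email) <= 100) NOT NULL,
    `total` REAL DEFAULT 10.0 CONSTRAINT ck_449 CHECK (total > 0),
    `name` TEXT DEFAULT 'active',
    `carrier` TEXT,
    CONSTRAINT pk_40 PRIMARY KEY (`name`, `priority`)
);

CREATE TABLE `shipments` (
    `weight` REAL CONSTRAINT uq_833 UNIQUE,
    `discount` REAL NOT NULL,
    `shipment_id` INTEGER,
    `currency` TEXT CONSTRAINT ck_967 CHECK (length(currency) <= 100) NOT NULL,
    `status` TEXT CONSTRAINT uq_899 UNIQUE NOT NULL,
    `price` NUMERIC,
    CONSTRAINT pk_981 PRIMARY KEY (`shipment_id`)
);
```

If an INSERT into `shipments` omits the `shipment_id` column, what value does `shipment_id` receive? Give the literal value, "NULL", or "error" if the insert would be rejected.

error

shipment_id has no DEFAULT clause.
Omitting it would insert NULL, but it is part of the PRIMARY KEY, so the INSERT fails.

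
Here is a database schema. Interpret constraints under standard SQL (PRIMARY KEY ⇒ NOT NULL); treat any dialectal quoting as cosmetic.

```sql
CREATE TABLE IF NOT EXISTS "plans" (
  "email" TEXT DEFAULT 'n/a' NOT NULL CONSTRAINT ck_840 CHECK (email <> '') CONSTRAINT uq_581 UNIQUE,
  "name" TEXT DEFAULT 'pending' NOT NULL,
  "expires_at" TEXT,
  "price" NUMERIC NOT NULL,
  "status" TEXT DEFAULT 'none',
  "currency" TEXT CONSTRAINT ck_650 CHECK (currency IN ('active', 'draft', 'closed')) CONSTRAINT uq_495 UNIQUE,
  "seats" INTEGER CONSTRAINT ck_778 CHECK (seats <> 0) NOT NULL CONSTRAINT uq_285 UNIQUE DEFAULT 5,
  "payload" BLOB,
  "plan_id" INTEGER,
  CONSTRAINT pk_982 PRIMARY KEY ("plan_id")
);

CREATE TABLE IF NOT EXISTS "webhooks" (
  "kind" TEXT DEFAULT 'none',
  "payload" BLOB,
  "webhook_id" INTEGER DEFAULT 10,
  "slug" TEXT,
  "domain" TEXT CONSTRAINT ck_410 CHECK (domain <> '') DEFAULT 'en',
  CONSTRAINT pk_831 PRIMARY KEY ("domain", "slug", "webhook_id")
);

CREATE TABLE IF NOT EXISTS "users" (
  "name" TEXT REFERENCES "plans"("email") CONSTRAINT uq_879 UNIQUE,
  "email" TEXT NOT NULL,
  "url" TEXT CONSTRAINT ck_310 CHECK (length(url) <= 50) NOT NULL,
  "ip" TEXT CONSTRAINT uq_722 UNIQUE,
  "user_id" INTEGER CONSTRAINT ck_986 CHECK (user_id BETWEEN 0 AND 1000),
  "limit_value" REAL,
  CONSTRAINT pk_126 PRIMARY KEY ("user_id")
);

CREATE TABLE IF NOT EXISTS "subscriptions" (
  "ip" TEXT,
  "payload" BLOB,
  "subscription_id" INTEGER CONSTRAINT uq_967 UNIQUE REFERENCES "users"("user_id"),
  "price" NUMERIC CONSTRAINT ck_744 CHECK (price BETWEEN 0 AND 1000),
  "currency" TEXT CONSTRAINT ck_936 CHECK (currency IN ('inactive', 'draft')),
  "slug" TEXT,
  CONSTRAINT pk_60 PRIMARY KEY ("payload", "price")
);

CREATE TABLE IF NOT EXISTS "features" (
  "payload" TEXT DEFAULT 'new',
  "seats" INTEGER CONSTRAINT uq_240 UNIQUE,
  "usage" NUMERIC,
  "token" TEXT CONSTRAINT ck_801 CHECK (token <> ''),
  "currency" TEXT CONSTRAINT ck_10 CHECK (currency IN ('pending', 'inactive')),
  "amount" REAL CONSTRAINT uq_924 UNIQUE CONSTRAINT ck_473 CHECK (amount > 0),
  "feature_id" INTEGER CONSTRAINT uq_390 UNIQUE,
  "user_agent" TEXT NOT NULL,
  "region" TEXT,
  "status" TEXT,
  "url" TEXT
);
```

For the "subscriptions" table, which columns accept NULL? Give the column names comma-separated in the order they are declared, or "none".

ip, subscription_id, currency, slug

- ip: no NOT NULL constraint applies → nullable.
- payload: part of the PRIMARY KEY, which implies NOT NULL → not nullable.
- subscription_id: a foreign key column may be NULL unless separately constrained → nullable.
- price: part of the PRIMARY KEY, which implies NOT NULL → not nullable.
- currency: CHECK does not forbid NULL (a CHECK constraint passes when its expression is NULL) → nullable.
- slug: no NOT NULL constraint applies → nullable.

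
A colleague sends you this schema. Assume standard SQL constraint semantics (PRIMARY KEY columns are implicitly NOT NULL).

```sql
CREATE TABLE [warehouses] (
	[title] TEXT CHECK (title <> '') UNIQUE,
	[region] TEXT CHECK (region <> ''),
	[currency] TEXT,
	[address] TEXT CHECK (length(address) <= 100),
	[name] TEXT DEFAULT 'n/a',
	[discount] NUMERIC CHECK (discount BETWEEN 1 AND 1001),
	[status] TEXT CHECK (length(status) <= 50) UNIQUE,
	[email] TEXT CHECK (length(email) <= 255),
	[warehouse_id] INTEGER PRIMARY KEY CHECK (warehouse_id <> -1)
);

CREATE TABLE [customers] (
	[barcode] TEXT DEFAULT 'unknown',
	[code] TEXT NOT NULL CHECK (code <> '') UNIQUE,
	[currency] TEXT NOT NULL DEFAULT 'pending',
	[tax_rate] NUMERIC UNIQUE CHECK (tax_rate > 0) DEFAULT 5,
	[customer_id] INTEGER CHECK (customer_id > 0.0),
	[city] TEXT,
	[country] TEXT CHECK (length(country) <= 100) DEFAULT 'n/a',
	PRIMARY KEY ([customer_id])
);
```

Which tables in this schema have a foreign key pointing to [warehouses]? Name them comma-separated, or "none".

No REFERENCES clause anywhere in the schema names warehouses.

none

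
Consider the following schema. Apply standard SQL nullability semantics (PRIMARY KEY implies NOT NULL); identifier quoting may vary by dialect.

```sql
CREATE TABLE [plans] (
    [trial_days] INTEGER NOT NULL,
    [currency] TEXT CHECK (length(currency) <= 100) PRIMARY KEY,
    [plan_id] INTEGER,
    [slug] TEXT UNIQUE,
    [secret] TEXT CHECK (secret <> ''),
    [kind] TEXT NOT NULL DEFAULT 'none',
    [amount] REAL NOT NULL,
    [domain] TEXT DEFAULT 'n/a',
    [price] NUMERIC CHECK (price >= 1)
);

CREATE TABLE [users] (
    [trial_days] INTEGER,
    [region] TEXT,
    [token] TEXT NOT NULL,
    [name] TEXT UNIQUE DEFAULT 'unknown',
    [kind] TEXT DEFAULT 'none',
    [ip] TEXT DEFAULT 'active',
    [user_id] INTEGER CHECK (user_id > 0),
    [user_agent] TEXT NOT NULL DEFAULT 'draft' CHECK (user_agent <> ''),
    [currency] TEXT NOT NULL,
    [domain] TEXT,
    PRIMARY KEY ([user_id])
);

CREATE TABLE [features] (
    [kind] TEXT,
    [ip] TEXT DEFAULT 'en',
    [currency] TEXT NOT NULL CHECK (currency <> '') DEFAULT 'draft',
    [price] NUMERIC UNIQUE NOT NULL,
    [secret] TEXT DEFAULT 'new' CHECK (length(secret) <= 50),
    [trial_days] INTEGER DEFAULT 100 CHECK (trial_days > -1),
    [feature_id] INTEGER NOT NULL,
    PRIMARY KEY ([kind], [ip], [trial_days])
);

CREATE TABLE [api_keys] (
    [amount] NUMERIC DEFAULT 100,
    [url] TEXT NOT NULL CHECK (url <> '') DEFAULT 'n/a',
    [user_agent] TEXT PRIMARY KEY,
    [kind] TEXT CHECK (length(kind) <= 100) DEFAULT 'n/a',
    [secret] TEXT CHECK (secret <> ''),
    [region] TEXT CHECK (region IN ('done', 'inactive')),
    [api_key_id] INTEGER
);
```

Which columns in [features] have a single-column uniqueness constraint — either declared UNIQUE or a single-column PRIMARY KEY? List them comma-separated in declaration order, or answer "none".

- kind: part of a composite PRIMARY KEY — only the tuple is unique, not this column on its own.
- ip: part of a composite PRIMARY KEY — only the tuple is unique, not this column on its own.
- currency: no UNIQUE or single-column PK constraint.
- price: declared UNIQUE → unique.
- secret: no UNIQUE or single-column PK constraint.
- trial_days: part of a composite PRIMARY KEY — only the tuple is unique, not this column on its own.
- feature_id: no UNIQUE or single-column PK constraint.

price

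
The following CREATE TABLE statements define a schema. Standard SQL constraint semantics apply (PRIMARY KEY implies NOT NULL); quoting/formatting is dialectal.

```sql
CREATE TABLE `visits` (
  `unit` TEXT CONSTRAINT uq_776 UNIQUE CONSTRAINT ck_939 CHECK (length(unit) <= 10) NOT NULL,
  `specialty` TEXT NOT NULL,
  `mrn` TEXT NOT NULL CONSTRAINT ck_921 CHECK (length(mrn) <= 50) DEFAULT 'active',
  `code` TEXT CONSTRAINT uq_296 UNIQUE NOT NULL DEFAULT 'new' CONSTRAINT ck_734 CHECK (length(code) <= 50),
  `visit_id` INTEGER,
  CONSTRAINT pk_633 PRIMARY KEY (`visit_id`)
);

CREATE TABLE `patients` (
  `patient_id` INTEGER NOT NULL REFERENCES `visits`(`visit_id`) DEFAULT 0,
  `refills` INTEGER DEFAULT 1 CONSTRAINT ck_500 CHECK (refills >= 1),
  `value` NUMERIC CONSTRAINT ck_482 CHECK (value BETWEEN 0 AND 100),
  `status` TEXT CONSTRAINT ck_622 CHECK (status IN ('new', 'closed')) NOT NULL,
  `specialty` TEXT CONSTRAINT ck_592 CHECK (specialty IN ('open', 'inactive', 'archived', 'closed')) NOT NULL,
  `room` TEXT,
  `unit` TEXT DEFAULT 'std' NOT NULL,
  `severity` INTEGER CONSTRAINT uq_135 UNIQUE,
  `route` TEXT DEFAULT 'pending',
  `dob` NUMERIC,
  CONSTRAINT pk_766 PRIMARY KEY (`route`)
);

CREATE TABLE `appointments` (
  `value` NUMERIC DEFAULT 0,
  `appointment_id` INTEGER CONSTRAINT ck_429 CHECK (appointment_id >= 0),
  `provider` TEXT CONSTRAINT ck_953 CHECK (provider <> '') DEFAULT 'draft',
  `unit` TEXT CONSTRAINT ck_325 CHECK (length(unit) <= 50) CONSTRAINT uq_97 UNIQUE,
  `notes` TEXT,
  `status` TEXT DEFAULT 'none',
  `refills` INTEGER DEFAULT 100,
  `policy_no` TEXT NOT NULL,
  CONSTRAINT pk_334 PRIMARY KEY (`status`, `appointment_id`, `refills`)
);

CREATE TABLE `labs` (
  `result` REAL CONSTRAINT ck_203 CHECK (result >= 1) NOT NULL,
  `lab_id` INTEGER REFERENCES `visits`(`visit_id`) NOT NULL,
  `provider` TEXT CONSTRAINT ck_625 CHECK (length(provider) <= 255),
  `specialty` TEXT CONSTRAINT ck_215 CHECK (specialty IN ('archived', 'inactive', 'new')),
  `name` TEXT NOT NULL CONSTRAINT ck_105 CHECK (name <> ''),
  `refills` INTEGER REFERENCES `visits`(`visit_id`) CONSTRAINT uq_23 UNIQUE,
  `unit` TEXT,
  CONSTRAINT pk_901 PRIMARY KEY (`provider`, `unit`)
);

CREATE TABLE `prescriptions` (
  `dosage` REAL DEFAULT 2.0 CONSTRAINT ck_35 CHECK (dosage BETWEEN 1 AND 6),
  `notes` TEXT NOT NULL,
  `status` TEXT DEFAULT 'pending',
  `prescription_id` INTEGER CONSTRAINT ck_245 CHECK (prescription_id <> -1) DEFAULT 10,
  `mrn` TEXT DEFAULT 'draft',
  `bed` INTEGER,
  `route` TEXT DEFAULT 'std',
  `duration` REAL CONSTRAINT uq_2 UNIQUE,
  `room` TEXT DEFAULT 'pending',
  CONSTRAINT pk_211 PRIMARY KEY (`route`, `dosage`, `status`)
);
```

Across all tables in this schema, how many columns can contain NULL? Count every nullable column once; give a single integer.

16

visits: 0 nullable (none — PK (visit_id) and explicit NOT NULL columns excluded).
patients: 5 nullable (refills, value, room, severity, dob — PK (route) and explicit NOT NULL columns excluded).
appointments: 4 nullable (value, provider, unit, notes — PK (status, appointment_id, refills) and explicit NOT NULL columns excluded).
labs: 2 nullable (specialty, refills — PK (provider, unit) and explicit NOT NULL columns excluded).
prescriptions: 5 nullable (prescription_id, mrn, bed, duration, room — PK (route, dosage, status) and explicit NOT NULL columns excluded).
Total: 0 + 5 + 4 + 2 + 5 = 16.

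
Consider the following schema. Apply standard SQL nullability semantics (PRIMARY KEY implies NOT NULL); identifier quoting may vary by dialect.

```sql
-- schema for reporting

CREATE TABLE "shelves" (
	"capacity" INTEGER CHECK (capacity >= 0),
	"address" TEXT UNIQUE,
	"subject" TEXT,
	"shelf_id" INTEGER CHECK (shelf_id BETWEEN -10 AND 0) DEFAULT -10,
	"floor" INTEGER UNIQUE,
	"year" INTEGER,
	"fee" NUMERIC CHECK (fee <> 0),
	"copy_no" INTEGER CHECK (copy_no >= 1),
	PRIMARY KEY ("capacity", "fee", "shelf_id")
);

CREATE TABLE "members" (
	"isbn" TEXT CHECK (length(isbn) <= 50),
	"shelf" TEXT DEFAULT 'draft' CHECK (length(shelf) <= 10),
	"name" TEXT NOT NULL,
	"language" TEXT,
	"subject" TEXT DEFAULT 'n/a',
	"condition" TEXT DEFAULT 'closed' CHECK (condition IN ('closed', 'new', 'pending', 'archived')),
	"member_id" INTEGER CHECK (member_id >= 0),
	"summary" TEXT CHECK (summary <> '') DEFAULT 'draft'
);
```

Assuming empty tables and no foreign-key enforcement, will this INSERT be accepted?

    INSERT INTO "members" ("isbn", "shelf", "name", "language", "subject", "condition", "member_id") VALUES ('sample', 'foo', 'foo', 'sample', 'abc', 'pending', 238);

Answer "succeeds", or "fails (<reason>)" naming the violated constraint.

NOT NULL columns: name is supplied.
CHECK constraints: 'sample' satisfies (length(isbn) <= 50); 'foo' satisfies (length(shelf) <= 10); 'pending' satisfies (condition IN ('closed', 'new', 'pending', 'archived')); 238 satisfies (member_id >= 0).
No constraint is violated.

succeeds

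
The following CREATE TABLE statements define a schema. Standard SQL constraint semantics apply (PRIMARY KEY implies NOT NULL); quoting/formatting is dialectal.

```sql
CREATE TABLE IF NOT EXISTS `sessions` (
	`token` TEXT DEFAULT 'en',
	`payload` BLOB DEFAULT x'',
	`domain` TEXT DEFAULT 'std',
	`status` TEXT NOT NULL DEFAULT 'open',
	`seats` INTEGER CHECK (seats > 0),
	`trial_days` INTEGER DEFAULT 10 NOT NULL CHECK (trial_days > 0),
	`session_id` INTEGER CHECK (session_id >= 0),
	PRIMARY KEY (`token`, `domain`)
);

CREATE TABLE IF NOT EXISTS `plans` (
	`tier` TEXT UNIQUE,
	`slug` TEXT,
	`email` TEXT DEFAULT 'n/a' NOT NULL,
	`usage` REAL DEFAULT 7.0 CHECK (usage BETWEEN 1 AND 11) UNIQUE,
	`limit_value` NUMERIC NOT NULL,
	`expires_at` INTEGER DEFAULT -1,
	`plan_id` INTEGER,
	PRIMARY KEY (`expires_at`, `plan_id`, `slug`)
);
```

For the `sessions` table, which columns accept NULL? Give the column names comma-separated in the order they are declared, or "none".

payload, seats, session_id

- token: part of the PRIMARY KEY, which implies NOT NULL → not nullable.
- payload: DEFAULT only fills an omitted column; an explicit NULL is still allowed → nullable.
- domain: part of the PRIMARY KEY, which implies NOT NULL → not nullable.
- status: declared NOT NULL → not nullable.
- seats: CHECK does not forbid NULL (a CHECK constraint passes when its expression is NULL) → nullable.
- trial_days: declared NOT NULL → not nullable.
- session_id: CHECK does not forbid NULL (a CHECK constraint passes when its expression is NULL) → nullable.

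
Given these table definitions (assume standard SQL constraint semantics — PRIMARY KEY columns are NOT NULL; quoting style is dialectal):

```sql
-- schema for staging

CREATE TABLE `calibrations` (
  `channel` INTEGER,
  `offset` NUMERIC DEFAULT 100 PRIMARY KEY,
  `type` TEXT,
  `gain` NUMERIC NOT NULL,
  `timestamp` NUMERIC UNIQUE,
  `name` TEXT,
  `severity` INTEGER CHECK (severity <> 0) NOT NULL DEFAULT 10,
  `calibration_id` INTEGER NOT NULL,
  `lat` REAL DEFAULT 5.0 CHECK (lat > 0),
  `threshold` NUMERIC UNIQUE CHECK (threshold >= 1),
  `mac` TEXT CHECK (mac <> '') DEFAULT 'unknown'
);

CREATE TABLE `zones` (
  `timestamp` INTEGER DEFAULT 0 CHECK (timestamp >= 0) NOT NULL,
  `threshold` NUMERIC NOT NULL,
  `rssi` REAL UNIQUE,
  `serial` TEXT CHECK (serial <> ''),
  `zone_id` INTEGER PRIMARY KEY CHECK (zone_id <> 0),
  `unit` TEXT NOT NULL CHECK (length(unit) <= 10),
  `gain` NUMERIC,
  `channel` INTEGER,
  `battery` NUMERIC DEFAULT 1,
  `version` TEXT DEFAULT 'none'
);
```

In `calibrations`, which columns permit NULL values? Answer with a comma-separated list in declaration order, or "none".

channel, type, timestamp, name, lat, threshold, mac

- channel: no NOT NULL constraint applies → nullable.
- offset: part of the PRIMARY KEY, which implies NOT NULL → not nullable.
- type: no NOT NULL constraint applies → nullable.
- gain: declared NOT NULL → not nullable.
- timestamp: UNIQUE does not imply NOT NULL → nullable.
- name: no NOT NULL constraint applies → nullable.
- severity: declared NOT NULL → not nullable.
- calibration_id: declared NOT NULL → not nullable.
- lat: CHECK does not forbid NULL (a CHECK constraint passes when its expression is NULL) → nullable.
- threshold: CHECK does not forbid NULL (a CHECK constraint passes when its expression is NULL) → nullable.
- mac: CHECK does not forbid NULL (a CHECK constraint passes when its expression is NULL) → nullable.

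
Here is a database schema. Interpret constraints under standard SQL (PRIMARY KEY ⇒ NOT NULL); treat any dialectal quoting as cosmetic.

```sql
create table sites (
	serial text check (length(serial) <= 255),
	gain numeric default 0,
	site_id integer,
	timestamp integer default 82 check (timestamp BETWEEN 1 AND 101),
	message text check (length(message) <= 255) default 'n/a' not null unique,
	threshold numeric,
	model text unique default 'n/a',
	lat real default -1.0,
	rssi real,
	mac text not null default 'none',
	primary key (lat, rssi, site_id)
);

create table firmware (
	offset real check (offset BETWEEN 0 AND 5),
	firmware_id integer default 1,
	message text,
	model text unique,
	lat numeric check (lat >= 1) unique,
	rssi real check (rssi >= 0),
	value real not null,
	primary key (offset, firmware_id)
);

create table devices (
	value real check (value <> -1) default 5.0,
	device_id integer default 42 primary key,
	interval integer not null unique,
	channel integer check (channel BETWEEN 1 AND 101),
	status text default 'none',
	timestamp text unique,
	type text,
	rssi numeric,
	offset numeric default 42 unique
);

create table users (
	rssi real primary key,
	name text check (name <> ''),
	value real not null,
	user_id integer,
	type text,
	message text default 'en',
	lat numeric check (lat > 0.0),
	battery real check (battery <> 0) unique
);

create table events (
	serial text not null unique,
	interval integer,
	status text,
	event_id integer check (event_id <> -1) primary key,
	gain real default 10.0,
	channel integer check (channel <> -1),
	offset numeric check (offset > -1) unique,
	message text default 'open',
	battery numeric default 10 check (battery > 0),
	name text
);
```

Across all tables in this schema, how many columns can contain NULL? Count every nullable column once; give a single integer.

sites: 5 nullable (serial, gain, timestamp, threshold, model — PK (lat, rssi, site_id) and explicit NOT NULL columns excluded).
firmware: 4 nullable (message, model, lat, rssi — PK (offset, firmware_id) and explicit NOT NULL columns excluded).
devices: 7 nullable (value, channel, status, timestamp, type, rssi, offset — PK (device_id) and explicit NOT NULL columns excluded).
users: 6 nullable (name, user_id, type, message, lat, battery — PK (rssi) and explicit NOT NULL columns excluded).
events: 8 nullable (interval, status, gain, channel, offset, message, battery, name — PK (event_id) and explicit NOT NULL columns excluded).
Total: 5 + 4 + 7 + 6 + 8 = 30.

30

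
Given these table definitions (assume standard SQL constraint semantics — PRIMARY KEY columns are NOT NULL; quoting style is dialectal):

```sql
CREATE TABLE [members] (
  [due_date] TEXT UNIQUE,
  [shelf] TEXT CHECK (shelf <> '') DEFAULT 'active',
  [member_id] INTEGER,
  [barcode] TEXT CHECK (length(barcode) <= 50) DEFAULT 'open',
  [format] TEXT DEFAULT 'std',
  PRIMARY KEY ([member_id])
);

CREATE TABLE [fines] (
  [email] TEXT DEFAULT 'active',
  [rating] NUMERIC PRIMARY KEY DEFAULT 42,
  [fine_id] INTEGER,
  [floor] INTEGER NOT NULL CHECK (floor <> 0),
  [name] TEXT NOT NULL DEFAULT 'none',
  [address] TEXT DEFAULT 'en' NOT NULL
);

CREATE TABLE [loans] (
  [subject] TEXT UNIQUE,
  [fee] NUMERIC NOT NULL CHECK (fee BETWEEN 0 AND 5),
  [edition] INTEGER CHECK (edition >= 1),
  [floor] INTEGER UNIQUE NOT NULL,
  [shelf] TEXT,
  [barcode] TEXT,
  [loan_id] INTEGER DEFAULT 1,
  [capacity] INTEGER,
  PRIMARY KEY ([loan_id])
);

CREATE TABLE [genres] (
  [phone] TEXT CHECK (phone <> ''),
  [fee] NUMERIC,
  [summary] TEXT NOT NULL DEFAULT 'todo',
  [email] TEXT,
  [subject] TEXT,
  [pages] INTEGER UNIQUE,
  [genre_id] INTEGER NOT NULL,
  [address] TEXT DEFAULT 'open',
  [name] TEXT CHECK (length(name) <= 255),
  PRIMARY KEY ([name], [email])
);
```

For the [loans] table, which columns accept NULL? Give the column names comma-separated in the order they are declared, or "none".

subject, edition, shelf, barcode, capacity

- subject: UNIQUE does not imply NOT NULL → nullable.
- fee: declared NOT NULL → not nullable.
- edition: CHECK does not forbid NULL (a CHECK constraint passes when its expression is NULL) → nullable.
- floor: declared NOT NULL → not nullable.
- shelf: no NOT NULL constraint applies → nullable.
- barcode: no NOT NULL constraint applies → nullable.
- loan_id: part of the PRIMARY KEY, which implies NOT NULL → not nullable.
- capacity: no NOT NULL constraint applies → nullable.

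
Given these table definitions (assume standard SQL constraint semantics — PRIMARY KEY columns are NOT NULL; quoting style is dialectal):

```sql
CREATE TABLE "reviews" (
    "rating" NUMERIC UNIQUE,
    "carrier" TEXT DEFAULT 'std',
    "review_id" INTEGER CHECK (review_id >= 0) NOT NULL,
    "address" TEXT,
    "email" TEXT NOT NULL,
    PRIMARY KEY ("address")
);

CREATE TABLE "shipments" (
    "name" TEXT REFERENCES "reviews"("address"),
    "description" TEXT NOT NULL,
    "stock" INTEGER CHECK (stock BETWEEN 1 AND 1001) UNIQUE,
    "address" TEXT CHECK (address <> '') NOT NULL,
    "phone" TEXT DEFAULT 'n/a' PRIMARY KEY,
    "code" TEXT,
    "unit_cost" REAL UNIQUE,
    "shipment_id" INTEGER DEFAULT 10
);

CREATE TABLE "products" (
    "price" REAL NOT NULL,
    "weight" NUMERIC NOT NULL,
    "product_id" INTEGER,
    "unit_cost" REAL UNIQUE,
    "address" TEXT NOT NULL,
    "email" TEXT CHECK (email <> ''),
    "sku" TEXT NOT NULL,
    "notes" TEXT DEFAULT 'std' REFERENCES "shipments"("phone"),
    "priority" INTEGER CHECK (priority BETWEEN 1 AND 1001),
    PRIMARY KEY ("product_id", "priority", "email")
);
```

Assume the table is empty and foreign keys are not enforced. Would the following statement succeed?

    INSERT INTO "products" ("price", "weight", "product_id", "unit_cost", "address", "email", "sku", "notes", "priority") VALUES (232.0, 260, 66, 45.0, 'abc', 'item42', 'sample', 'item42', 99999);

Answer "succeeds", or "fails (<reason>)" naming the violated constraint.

fails (CHECK on priority)

The value 99999 for priority violates CHECK (priority BETWEEN 1 AND 1001).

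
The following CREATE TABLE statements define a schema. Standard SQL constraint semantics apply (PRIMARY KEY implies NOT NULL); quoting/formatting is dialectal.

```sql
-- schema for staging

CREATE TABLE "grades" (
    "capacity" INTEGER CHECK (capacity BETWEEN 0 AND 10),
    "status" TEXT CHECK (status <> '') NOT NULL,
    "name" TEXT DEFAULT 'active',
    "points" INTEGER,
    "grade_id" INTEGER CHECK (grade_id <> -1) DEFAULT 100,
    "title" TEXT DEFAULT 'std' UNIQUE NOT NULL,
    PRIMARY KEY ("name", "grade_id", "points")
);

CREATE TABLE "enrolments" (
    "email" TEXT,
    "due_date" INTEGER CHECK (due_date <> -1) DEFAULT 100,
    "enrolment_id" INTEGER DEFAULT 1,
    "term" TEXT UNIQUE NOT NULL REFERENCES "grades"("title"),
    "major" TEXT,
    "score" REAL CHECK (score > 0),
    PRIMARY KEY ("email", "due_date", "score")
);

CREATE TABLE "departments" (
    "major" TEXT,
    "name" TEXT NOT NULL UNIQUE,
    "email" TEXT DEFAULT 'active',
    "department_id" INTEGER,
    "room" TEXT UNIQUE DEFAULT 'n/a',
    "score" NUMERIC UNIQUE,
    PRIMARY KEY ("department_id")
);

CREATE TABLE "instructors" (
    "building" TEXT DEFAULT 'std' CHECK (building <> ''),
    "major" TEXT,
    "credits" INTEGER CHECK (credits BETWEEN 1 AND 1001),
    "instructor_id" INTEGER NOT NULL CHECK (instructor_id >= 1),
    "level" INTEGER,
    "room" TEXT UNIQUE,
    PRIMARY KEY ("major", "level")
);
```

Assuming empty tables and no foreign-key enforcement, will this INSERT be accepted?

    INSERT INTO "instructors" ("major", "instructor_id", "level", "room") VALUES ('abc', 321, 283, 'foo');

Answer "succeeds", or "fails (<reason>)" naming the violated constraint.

succeeds

NOT NULL columns: instructor_id is supplied; level is supplied; major is supplied.
CHECK constraints: 321 satisfies (instructor_id >= 1).
No constraint is violated.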